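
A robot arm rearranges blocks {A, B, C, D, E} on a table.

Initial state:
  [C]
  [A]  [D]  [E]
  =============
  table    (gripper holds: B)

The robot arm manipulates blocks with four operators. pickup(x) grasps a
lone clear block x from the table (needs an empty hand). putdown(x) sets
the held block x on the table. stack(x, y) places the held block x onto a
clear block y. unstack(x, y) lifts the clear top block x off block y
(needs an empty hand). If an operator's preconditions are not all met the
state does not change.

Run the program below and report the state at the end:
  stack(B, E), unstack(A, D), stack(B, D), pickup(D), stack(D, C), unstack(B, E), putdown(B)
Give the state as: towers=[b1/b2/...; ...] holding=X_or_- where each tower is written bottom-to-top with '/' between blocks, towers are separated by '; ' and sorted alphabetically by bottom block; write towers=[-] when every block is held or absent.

step 1 (stack(B, E)): towers=[A/C; D; E/B] holding=-
step 2 (unstack(A, D)) [no-op]: towers=[A/C; D; E/B] holding=-
step 3 (stack(B, D)) [no-op]: towers=[A/C; D; E/B] holding=-
step 4 (pickup(D)): towers=[A/C; E/B] holding=D
step 5 (stack(D, C)): towers=[A/C/D; E/B] holding=-
step 6 (unstack(B, E)): towers=[A/C/D; E] holding=B
step 7 (putdown(B)): towers=[A/C/D; B; E] holding=-

towers=[A/C/D; B; E] holding=-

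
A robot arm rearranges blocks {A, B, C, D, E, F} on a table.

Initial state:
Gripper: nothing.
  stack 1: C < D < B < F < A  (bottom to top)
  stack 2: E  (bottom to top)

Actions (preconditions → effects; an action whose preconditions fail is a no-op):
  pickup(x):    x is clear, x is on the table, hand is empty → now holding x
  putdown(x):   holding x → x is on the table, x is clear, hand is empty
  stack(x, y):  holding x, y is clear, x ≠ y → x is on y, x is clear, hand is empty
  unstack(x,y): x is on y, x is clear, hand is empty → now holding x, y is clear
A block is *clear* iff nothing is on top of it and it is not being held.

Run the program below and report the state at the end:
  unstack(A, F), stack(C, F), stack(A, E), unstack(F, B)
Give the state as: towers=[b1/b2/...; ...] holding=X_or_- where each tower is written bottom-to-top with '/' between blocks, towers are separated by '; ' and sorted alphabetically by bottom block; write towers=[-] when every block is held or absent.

towers=[C/D/B; E/A] holding=F

step 1 (unstack(A, F)): towers=[C/D/B/F; E] holding=A
step 2 (stack(C, F)) [no-op]: towers=[C/D/B/F; E] holding=A
step 3 (stack(A, E)): towers=[C/D/B/F; E/A] holding=-
step 4 (unstack(F, B)): towers=[C/D/B; E/A] holding=F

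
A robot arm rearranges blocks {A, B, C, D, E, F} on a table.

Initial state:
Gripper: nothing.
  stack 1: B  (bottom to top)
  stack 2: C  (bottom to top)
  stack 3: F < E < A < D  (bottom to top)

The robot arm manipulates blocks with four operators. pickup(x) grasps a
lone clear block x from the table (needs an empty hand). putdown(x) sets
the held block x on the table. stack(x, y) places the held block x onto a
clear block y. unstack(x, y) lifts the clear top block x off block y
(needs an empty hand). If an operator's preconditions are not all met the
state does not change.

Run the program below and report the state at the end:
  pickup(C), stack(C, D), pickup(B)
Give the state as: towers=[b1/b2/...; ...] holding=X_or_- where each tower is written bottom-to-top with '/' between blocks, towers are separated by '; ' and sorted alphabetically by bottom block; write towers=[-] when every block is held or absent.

step 1 (pickup(C)): towers=[B; F/E/A/D] holding=C
step 2 (stack(C, D)): towers=[B; F/E/A/D/C] holding=-
step 3 (pickup(B)): towers=[F/E/A/D/C] holding=B

towers=[F/E/A/D/C] holding=B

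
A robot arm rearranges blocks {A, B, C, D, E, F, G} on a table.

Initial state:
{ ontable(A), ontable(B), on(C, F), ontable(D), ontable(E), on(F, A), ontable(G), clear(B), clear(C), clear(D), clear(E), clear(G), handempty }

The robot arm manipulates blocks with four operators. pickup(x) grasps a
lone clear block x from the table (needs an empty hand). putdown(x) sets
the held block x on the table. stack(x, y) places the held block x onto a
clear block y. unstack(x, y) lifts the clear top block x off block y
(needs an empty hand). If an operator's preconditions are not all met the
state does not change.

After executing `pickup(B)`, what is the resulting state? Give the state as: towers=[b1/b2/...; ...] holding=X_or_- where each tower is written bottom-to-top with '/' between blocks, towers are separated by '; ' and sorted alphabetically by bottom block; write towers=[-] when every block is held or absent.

before: towers=[A/F/C; B; D; E; G] holding=-
pre[pickup(B)]: clear(B) ✓, ontable(B) ✓, handempty ✓
all met → apply pickup(B)
after:  towers=[A/F/C; D; E; G] holding=B

towers=[A/F/C; D; E; G] holding=B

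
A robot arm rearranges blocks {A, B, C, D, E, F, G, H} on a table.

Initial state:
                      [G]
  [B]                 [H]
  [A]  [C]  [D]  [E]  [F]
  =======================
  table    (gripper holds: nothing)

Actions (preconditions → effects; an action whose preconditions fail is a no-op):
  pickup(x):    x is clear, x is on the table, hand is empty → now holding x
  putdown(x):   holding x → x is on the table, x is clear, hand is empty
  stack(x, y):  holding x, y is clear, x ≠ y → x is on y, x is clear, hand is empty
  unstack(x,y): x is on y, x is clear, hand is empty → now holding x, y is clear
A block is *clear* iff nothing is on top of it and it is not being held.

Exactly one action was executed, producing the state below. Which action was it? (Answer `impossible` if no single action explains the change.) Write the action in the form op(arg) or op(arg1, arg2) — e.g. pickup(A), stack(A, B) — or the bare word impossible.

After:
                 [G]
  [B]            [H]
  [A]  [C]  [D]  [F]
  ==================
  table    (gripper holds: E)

pickup(E)

target: towers=[A/B; C; D; F/H/G] holding=E
     unstack(G, H) → towers=[A/B; C; D; E; F/H] holding=G
         pickup(E) → towers=[A/B; C; D; F/H/G] holding=E  ← match
     unstack(B, A) → towers=[A; C; D; E; F/H/G] holding=B
         pickup(D) → towers=[A/B; C; E; F/H/G] holding=D
         pickup(C) → towers=[A/B; D; E; F/H/G] holding=C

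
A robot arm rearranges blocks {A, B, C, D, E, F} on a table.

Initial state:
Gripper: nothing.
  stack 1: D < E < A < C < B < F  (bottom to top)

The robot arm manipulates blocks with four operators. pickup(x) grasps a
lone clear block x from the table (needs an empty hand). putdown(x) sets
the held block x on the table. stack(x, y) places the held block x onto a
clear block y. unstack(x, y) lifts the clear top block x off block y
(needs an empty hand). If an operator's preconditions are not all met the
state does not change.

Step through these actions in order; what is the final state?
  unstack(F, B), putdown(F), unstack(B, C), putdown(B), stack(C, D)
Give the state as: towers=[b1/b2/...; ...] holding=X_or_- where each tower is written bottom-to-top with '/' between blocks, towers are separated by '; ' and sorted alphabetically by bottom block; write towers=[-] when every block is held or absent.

step 1 (unstack(F, B)): towers=[D/E/A/C/B] holding=F
step 2 (putdown(F)): towers=[D/E/A/C/B; F] holding=-
step 3 (unstack(B, C)): towers=[D/E/A/C; F] holding=B
step 4 (putdown(B)): towers=[B; D/E/A/C; F] holding=-
step 5 (stack(C, D)) [no-op]: towers=[B; D/E/A/C; F] holding=-

towers=[B; D/E/A/C; F] holding=-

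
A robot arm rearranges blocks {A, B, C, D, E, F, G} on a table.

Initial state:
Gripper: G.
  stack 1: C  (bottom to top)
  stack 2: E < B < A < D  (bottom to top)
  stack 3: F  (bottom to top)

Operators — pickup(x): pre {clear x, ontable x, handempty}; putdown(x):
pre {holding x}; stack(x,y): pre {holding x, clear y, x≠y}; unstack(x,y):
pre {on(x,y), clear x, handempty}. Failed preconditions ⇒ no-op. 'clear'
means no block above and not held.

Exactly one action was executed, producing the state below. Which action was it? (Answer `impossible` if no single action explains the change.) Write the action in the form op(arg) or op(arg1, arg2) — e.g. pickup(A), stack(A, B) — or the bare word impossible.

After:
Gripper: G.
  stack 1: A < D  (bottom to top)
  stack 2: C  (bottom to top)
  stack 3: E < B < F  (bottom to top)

target: towers=[A/D; C; E/B/F] holding=G
        putdown(G) → towers=[C; E/B/A/D; F; G] holding=-
       stack(G, F) → towers=[C; E/B/A/D; F/G] holding=-
       stack(G, D) → towers=[C; E/B/A/D/G; F] holding=-
       stack(G, C) → towers=[C/G; E/B/A/D; F] holding=-
none of the 4 applicable actions match → impossible

impossible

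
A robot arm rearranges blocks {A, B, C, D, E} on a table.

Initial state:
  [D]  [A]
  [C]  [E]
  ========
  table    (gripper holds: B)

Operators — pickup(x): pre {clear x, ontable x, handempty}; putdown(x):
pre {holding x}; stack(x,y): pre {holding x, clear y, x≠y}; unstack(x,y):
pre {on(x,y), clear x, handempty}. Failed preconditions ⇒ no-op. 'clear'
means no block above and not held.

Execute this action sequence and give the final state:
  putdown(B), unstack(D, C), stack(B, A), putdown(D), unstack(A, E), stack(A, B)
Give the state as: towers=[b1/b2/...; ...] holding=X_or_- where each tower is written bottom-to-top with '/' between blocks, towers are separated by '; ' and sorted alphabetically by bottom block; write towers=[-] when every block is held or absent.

towers=[B/A; C; D; E] holding=-

step 1 (putdown(B)): towers=[B; C/D; E/A] holding=-
step 2 (unstack(D, C)): towers=[B; C; E/A] holding=D
step 3 (stack(B, A)) [no-op]: towers=[B; C; E/A] holding=D
step 4 (putdown(D)): towers=[B; C; D; E/A] holding=-
step 5 (unstack(A, E)): towers=[B; C; D; E] holding=A
step 6 (stack(A, B)): towers=[B/A; C; D; E] holding=-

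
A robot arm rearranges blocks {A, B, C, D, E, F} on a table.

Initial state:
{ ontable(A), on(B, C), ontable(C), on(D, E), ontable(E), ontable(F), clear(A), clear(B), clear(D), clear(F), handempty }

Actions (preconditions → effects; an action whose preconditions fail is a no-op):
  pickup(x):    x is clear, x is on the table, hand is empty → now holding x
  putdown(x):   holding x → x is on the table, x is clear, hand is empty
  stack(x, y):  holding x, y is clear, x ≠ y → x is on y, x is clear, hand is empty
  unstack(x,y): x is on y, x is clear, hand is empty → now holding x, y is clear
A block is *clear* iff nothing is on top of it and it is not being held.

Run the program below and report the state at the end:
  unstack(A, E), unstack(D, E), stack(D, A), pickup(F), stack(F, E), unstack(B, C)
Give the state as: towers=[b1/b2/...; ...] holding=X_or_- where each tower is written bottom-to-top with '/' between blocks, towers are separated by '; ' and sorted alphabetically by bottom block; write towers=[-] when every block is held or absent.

towers=[A/D; C; E/F] holding=B

step 1 (unstack(A, E)) [no-op]: towers=[A; C/B; E/D; F] holding=-
step 2 (unstack(D, E)): towers=[A; C/B; E; F] holding=D
step 3 (stack(D, A)): towers=[A/D; C/B; E; F] holding=-
step 4 (pickup(F)): towers=[A/D; C/B; E] holding=F
step 5 (stack(F, E)): towers=[A/D; C/B; E/F] holding=-
step 6 (unstack(B, C)): towers=[A/D; C; E/F] holding=B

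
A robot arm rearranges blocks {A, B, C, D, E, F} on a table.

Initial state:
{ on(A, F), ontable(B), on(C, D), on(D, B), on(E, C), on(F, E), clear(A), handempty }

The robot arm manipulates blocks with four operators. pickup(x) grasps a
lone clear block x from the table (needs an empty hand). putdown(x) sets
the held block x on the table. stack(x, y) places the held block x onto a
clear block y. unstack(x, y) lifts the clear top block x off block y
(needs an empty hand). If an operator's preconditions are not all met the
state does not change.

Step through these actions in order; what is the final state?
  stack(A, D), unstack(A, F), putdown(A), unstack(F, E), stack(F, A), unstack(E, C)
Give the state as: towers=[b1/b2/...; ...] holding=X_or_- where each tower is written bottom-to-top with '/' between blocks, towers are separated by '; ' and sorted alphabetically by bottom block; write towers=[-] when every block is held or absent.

step 1 (stack(A, D)) [no-op]: towers=[B/D/C/E/F/A] holding=-
step 2 (unstack(A, F)): towers=[B/D/C/E/F] holding=A
step 3 (putdown(A)): towers=[A; B/D/C/E/F] holding=-
step 4 (unstack(F, E)): towers=[A; B/D/C/E] holding=F
step 5 (stack(F, A)): towers=[A/F; B/D/C/E] holding=-
step 6 (unstack(E, C)): towers=[A/F; B/D/C] holding=E

towers=[A/F; B/D/C] holding=E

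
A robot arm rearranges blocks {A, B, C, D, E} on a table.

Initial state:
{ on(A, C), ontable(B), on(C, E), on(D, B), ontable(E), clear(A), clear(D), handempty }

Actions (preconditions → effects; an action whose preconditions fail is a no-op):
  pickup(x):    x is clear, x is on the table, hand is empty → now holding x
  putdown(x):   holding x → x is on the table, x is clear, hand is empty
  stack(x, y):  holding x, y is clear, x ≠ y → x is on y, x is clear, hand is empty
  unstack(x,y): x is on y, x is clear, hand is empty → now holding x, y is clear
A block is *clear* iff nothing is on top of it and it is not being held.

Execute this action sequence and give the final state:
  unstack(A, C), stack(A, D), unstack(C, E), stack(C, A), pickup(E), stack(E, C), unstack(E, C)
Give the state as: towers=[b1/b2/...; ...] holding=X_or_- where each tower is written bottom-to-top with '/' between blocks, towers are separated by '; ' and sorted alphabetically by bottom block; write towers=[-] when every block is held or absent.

step 1 (unstack(A, C)): towers=[B/D; E/C] holding=A
step 2 (stack(A, D)): towers=[B/D/A; E/C] holding=-
step 3 (unstack(C, E)): towers=[B/D/A; E] holding=C
step 4 (stack(C, A)): towers=[B/D/A/C; E] holding=-
step 5 (pickup(E)): towers=[B/D/A/C] holding=E
step 6 (stack(E, C)): towers=[B/D/A/C/E] holding=-
step 7 (unstack(E, C)): towers=[B/D/A/C] holding=E

towers=[B/D/A/C] holding=E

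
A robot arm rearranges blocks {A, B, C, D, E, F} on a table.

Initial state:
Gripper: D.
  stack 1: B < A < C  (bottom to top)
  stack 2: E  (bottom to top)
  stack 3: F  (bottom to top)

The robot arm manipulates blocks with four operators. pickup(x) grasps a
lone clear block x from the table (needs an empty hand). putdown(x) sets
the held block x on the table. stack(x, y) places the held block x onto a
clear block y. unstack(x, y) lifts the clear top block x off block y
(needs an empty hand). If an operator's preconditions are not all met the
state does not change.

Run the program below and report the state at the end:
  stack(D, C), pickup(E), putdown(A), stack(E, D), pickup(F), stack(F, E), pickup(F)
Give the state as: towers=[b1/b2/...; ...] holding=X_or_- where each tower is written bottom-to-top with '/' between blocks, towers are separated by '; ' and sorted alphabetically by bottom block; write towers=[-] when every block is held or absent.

step 1 (stack(D, C)): towers=[B/A/C/D; E; F] holding=-
step 2 (pickup(E)): towers=[B/A/C/D; F] holding=E
step 3 (putdown(A)) [no-op]: towers=[B/A/C/D; F] holding=E
step 4 (stack(E, D)): towers=[B/A/C/D/E; F] holding=-
step 5 (pickup(F)): towers=[B/A/C/D/E] holding=F
step 6 (stack(F, E)): towers=[B/A/C/D/E/F] holding=-
step 7 (pickup(F)) [no-op]: towers=[B/A/C/D/E/F] holding=-

towers=[B/A/C/D/E/F] holding=-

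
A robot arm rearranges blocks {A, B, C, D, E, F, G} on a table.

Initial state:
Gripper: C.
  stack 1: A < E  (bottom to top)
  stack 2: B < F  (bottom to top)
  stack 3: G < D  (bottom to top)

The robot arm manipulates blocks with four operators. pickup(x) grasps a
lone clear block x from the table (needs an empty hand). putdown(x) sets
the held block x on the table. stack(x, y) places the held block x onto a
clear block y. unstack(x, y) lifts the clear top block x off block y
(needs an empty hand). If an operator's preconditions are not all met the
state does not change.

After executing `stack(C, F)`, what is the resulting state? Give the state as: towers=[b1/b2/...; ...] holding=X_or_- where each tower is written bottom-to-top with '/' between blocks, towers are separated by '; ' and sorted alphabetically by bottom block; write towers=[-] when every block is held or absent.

before: towers=[A/E; B/F; G/D] holding=C
pre[stack(C, F)]: holding(C) yes, clear(F) yes, C≠F yes
all met → apply stack(C, F)
after:  towers=[A/E; B/F/C; G/D] holding=-

towers=[A/E; B/F/C; G/D] holding=-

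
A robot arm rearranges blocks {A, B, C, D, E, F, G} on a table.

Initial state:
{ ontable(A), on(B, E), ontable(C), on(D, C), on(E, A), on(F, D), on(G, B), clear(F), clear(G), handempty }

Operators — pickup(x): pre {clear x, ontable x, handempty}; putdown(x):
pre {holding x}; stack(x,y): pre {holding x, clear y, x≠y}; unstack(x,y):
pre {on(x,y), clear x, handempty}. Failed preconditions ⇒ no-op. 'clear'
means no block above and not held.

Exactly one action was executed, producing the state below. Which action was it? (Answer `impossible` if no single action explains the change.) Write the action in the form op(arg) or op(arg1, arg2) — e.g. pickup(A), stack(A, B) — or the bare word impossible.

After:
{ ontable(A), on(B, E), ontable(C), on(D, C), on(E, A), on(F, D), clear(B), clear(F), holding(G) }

unstack(G, B)

target: towers=[A/E/B; C/D/F] holding=G
     unstack(F, D) → towers=[A/E/B/G; C/D] holding=F
     unstack(G, B) → towers=[A/E/B; C/D/F] holding=G  ← match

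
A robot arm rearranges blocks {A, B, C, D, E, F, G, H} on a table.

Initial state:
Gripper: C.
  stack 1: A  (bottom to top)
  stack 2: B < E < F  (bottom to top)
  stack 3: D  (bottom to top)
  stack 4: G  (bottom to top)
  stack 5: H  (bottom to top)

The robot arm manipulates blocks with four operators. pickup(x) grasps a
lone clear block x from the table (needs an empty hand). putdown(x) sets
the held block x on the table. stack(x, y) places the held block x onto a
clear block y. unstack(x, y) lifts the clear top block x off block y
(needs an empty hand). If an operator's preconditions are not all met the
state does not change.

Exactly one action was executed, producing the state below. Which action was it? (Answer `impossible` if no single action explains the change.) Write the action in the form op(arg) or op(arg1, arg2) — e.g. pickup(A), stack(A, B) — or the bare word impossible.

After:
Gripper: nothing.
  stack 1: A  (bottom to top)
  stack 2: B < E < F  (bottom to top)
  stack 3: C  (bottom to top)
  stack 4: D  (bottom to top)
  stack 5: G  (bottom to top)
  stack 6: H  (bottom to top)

target: towers=[A; B/E/F; C; D; G; H] holding=-
        putdown(C) → towers=[A; B/E/F; C; D; G; H] holding=-  ← match
       stack(C, G) → towers=[A; B/E/F; D; G/C; H] holding=-
       stack(C, A) → towers=[A/C; B/E/F; D; G; H] holding=-
       stack(C, H) → towers=[A; B/E/F; D; G; H/C] holding=-
       stack(C, F) → towers=[A; B/E/F/C; D; G; H] holding=-
       stack(C, D) → towers=[A; B/E/F; D/C; G; H] holding=-

putdown(C)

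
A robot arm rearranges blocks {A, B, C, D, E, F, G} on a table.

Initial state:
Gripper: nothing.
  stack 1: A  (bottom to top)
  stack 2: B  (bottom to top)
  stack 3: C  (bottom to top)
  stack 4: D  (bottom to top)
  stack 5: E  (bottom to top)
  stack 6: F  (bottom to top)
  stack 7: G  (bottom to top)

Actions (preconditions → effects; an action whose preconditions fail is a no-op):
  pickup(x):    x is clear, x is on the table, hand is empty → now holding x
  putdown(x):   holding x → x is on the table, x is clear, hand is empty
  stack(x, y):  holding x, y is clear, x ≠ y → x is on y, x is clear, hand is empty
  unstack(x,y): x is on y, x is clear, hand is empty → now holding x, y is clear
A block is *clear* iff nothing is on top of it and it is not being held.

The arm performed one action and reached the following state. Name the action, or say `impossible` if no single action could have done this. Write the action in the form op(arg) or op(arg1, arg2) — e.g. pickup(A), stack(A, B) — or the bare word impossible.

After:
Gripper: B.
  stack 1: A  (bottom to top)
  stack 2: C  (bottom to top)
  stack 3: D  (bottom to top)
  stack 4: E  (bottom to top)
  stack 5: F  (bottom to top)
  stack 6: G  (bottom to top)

target: towers=[A; C; D; E; F; G] holding=B
         pickup(B) → towers=[A; C; D; E; F; G] holding=B  ← match
         pickup(F) → towers=[A; B; C; D; E; G] holding=F
         pickup(G) → towers=[A; B; C; D; E; F] holding=G
         pickup(D) → towers=[A; B; C; E; F; G] holding=D
         pickup(A) → towers=[B; C; D; E; F; G] holding=A
         pickup(E) → towers=[A; B; C; D; F; G] holding=E
         pickup(C) → towers=[A; B; D; E; F; G] holding=C

pickup(B)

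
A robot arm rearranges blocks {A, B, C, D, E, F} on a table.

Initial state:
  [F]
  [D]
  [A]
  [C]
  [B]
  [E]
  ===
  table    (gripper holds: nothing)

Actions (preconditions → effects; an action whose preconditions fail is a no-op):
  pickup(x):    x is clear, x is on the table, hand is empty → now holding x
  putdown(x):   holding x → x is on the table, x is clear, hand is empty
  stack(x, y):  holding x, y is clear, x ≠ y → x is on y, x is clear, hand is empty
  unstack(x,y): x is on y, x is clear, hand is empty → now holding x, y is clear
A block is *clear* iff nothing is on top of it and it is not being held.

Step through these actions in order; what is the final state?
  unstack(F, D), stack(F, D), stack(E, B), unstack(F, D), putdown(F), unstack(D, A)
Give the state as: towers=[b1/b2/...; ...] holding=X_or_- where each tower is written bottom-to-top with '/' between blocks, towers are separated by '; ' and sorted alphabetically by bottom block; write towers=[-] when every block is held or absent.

towers=[E/B/C/A; F] holding=D

step 1 (unstack(F, D)): towers=[E/B/C/A/D] holding=F
step 2 (stack(F, D)): towers=[E/B/C/A/D/F] holding=-
step 3 (stack(E, B)) [no-op]: towers=[E/B/C/A/D/F] holding=-
step 4 (unstack(F, D)): towers=[E/B/C/A/D] holding=F
step 5 (putdown(F)): towers=[E/B/C/A/D; F] holding=-
step 6 (unstack(D, A)): towers=[E/B/C/A; F] holding=D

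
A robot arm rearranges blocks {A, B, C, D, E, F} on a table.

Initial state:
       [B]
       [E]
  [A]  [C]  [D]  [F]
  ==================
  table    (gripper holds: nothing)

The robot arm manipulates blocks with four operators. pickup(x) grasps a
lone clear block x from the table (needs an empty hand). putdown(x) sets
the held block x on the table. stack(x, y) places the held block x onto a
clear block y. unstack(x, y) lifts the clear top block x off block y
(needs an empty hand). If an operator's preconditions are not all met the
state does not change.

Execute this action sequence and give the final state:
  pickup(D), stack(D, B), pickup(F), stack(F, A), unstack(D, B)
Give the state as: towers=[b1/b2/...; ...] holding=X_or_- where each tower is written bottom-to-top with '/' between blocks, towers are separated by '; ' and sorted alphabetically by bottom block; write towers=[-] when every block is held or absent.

step 1 (pickup(D)): towers=[A; C/E/B; F] holding=D
step 2 (stack(D, B)): towers=[A; C/E/B/D; F] holding=-
step 3 (pickup(F)): towers=[A; C/E/B/D] holding=F
step 4 (stack(F, A)): towers=[A/F; C/E/B/D] holding=-
step 5 (unstack(D, B)): towers=[A/F; C/E/B] holding=D

towers=[A/F; C/E/B] holding=D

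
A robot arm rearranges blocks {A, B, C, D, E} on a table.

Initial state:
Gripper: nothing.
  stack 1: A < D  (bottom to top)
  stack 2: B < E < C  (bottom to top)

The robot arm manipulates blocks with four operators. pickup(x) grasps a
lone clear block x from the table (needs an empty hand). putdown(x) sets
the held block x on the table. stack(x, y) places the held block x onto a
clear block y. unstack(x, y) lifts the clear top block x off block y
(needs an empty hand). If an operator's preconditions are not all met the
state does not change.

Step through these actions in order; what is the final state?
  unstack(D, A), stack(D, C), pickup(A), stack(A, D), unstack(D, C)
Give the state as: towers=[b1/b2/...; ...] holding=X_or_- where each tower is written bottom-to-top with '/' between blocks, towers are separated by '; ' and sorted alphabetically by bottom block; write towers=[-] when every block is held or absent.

towers=[B/E/C/D/A] holding=-

step 1 (unstack(D, A)): towers=[A; B/E/C] holding=D
step 2 (stack(D, C)): towers=[A; B/E/C/D] holding=-
step 3 (pickup(A)): towers=[B/E/C/D] holding=A
step 4 (stack(A, D)): towers=[B/E/C/D/A] holding=-
step 5 (unstack(D, C)) [no-op]: towers=[B/E/C/D/A] holding=-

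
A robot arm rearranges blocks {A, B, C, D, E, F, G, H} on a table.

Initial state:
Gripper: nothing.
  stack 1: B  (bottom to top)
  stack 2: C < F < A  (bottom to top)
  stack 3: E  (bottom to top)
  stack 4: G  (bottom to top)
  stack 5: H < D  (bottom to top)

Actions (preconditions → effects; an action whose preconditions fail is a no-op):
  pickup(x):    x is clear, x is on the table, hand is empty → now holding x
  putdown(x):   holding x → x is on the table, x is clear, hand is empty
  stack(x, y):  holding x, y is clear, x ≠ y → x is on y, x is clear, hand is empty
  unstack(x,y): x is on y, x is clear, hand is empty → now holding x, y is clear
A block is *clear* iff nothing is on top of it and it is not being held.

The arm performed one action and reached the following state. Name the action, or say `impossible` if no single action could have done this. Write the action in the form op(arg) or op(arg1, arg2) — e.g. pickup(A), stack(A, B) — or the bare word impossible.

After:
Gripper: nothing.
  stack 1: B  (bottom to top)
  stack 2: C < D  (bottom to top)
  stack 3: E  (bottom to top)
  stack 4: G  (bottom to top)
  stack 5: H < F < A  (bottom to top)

impossible

target: towers=[B; C/D; E; G; H/F/A] holding=-
         pickup(G) → towers=[B; C/F/A; E; H/D] holding=G
     unstack(A, F) → towers=[B; C/F; E; G; H/D] holding=A
         pickup(E) → towers=[B; C/F/A; G; H/D] holding=E
         pickup(B) → towers=[C/F/A; E; G; H/D] holding=B
     unstack(D, H) → towers=[B; C/F/A; E; G; H] holding=D
none of the 5 applicable actions match → impossible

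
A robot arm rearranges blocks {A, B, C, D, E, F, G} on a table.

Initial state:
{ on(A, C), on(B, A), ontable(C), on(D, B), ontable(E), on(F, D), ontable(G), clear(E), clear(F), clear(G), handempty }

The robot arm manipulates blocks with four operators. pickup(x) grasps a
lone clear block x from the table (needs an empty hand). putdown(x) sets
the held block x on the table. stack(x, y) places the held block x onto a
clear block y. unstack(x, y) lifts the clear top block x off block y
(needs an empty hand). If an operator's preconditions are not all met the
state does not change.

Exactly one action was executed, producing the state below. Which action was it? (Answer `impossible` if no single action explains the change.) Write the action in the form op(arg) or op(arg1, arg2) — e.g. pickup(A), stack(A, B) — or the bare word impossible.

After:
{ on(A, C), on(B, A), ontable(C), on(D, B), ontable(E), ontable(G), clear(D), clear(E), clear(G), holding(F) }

unstack(F, D)

target: towers=[C/A/B/D; E; G] holding=F
     unstack(F, D) → towers=[C/A/B/D; E; G] holding=F  ← match
         pickup(G) → towers=[C/A/B/D/F; E] holding=G
         pickup(E) → towers=[C/A/B/D/F; G] holding=E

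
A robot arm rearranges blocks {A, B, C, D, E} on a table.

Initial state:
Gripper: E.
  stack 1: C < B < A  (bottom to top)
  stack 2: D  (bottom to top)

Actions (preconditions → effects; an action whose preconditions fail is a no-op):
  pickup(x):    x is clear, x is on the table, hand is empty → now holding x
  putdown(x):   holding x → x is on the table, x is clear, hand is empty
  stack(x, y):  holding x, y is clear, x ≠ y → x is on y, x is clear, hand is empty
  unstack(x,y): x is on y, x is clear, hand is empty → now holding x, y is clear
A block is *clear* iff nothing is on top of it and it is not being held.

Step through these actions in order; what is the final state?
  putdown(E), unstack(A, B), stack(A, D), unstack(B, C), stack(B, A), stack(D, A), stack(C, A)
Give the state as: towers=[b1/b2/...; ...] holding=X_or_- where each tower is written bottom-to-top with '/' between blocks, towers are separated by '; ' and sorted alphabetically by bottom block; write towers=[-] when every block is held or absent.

step 1 (putdown(E)): towers=[C/B/A; D; E] holding=-
step 2 (unstack(A, B)): towers=[C/B; D; E] holding=A
step 3 (stack(A, D)): towers=[C/B; D/A; E] holding=-
step 4 (unstack(B, C)): towers=[C; D/A; E] holding=B
step 5 (stack(B, A)): towers=[C; D/A/B; E] holding=-
step 6 (stack(D, A)) [no-op]: towers=[C; D/A/B; E] holding=-
step 7 (stack(C, A)) [no-op]: towers=[C; D/A/B; E] holding=-

towers=[C; D/A/B; E] holding=-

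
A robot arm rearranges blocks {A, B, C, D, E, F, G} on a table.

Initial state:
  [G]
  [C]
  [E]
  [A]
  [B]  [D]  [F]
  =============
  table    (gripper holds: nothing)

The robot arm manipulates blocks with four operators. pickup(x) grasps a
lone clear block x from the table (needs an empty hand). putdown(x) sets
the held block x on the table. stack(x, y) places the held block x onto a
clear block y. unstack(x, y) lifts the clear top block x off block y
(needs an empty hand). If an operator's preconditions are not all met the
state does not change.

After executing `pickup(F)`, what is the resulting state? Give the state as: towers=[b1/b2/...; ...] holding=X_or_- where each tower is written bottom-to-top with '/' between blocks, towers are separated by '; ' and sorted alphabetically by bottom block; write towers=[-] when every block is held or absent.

before: towers=[B/A/E/C/G; D; F] holding=-
pre[pickup(F)]: clear(F) yes, ontable(F) yes, handempty yes
all met → apply pickup(F)
after:  towers=[B/A/E/C/G; D] holding=F

towers=[B/A/E/C/G; D] holding=F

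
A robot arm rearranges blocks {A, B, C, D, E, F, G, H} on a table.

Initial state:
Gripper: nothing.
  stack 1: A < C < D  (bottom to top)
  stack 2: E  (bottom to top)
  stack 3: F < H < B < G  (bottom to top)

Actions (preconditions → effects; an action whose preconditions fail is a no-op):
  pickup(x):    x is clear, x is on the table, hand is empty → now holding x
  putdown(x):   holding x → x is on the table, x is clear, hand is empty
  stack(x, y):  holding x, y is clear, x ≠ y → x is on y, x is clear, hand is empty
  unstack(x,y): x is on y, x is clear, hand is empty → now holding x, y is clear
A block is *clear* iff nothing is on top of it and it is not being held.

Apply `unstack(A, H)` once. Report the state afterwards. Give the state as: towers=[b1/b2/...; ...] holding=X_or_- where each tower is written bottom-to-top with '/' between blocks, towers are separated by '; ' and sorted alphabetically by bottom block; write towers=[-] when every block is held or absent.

before: towers=[A/C/D; E; F/H/B/G] holding=-
pre[unstack(A, H)]: on(A,H) fail, clear(A) fail, handempty ok
on(A,H), clear(A) unmet → unstack(A, H) is a no-op
after:  towers=[A/C/D; E; F/H/B/G] holding=-

towers=[A/C/D; E; F/H/B/G] holding=-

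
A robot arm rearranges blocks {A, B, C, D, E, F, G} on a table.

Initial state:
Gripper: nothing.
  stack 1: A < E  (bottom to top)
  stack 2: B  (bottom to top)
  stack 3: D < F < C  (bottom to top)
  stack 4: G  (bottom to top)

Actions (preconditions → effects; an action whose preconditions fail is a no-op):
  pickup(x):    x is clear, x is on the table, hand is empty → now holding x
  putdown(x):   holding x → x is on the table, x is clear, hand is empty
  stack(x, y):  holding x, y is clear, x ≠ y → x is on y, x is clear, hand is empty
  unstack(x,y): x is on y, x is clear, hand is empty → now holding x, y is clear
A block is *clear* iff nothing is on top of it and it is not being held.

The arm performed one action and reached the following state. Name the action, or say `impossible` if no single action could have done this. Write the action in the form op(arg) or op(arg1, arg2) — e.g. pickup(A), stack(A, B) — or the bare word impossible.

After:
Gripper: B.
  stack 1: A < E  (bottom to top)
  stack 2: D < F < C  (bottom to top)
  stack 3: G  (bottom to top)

target: towers=[A/E; D/F/C; G] holding=B
         pickup(B) → towers=[A/E; D/F/C; G] holding=B  ← match
         pickup(G) → towers=[A/E; B; D/F/C] holding=G
     unstack(E, A) → towers=[A; B; D/F/C; G] holding=E
     unstack(C, F) → towers=[A/E; B; D/F; G] holding=C

pickup(B)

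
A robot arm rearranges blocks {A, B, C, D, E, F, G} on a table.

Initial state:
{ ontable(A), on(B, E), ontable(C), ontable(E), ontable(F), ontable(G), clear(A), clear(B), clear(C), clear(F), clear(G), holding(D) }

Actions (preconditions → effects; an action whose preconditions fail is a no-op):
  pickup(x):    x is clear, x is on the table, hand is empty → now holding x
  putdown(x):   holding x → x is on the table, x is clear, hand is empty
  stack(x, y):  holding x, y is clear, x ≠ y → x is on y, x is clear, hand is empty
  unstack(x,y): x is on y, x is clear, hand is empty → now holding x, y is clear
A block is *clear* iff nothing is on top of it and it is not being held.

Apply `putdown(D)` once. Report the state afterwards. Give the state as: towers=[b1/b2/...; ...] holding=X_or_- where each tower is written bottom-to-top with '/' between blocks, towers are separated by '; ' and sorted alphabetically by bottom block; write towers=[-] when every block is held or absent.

before: towers=[A; C; E/B; F; G] holding=D
pre[putdown(D)]: holding(D) yes
all met → apply putdown(D)
after:  towers=[A; C; D; E/B; F; G] holding=-

towers=[A; C; D; E/B; F; G] holding=-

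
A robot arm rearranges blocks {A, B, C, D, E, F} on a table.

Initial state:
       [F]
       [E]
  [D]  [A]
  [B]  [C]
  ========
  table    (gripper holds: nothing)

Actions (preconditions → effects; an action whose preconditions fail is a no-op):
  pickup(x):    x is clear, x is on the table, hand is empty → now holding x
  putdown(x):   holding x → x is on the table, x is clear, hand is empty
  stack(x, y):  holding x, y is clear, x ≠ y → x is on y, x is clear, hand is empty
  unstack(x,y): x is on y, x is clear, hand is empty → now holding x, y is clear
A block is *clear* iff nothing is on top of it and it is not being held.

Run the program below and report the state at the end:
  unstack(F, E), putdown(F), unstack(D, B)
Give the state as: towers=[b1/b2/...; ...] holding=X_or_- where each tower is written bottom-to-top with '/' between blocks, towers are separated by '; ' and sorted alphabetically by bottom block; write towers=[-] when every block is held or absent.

towers=[B; C/A/E; F] holding=D

step 1 (unstack(F, E)): towers=[B/D; C/A/E] holding=F
step 2 (putdown(F)): towers=[B/D; C/A/E; F] holding=-
step 3 (unstack(D, B)): towers=[B; C/A/E; F] holding=D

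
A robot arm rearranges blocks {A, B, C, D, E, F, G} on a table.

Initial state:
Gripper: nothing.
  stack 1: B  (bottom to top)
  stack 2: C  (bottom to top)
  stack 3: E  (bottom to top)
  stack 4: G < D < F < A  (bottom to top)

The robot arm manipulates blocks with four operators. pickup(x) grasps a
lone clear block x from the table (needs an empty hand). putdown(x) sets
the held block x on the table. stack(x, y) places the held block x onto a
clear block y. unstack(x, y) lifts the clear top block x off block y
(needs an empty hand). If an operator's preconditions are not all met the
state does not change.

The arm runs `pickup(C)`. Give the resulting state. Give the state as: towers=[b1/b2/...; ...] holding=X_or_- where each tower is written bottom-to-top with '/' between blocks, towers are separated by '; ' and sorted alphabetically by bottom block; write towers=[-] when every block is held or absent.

towers=[B; E; G/D/F/A] holding=C

before: towers=[B; C; E; G/D/F/A] holding=-
pre[pickup(C)]: clear(C) ✓, ontable(C) ✓, handempty ✓
all met → apply pickup(C)
after:  towers=[B; E; G/D/F/A] holding=C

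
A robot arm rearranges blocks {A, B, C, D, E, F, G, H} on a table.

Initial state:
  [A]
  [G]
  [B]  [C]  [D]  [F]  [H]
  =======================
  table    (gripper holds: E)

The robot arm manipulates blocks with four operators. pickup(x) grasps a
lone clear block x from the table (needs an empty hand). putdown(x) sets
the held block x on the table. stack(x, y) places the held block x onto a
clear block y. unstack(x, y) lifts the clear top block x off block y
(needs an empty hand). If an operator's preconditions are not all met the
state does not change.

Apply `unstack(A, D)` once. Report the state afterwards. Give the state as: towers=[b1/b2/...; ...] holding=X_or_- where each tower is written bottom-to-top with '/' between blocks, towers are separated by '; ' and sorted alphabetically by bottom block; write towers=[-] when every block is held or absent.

before: towers=[B/G/A; C; D; F; H] holding=E
pre[unstack(A, D)]: on(A,D) ✗, clear(A) ✓, handempty ✗
on(A,D), handempty unmet → unstack(A, D) is a no-op
after:  towers=[B/G/A; C; D; F; H] holding=E

towers=[B/G/A; C; D; F; H] holding=E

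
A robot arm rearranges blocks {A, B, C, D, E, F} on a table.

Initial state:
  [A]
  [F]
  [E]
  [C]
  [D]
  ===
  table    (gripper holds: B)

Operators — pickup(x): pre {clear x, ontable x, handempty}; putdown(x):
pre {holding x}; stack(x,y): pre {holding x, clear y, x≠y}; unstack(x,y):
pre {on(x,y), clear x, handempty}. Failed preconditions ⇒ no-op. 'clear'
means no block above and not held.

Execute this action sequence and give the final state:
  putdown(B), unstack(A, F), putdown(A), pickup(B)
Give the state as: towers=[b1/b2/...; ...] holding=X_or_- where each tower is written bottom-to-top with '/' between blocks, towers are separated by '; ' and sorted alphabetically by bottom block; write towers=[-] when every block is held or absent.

towers=[A; D/C/E/F] holding=B

step 1 (putdown(B)): towers=[B; D/C/E/F/A] holding=-
step 2 (unstack(A, F)): towers=[B; D/C/E/F] holding=A
step 3 (putdown(A)): towers=[A; B; D/C/E/F] holding=-
step 4 (pickup(B)): towers=[A; D/C/E/F] holding=B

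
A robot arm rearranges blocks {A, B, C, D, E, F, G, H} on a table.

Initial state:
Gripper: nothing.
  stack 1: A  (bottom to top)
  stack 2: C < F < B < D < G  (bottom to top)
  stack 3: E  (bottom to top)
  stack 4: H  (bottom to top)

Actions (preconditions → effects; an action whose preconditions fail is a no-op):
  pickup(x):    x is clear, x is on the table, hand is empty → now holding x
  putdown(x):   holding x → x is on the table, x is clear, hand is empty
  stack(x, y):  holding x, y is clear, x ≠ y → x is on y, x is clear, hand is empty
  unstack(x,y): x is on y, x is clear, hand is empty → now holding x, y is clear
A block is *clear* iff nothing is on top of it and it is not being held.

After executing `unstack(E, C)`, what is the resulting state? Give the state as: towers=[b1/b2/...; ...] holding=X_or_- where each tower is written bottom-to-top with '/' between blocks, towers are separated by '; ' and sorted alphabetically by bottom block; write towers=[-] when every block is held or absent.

towers=[A; C/F/B/D/G; E; H] holding=-

before: towers=[A; C/F/B/D/G; E; H] holding=-
pre[unstack(E, C)]: on(E,C) ✗, clear(E) ✓, handempty ✓
on(E,C) unmet → unstack(E, C) is a no-op
after:  towers=[A; C/F/B/D/G; E; H] holding=-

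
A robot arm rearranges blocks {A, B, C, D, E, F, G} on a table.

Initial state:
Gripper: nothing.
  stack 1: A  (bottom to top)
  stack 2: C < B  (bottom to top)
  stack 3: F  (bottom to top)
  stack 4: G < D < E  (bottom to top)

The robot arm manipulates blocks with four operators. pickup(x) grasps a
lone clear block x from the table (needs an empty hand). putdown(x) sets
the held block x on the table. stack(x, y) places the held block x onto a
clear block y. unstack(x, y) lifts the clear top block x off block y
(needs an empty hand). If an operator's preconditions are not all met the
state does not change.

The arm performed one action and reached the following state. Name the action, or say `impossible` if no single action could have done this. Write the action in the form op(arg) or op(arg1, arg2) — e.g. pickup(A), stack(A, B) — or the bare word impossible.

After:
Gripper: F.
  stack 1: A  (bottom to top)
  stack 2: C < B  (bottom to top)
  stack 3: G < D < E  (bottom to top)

target: towers=[A; C/B; G/D/E] holding=F
     unstack(B, C) → towers=[A; C; F; G/D/E] holding=B
         pickup(F) → towers=[A; C/B; G/D/E] holding=F  ← match
         pickup(A) → towers=[C/B; F; G/D/E] holding=A
     unstack(E, D) → towers=[A; C/B; F; G/D] holding=E

pickup(F)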